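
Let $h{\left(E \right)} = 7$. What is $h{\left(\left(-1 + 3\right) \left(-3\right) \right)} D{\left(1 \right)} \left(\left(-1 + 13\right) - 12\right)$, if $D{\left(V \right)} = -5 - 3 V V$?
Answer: $0$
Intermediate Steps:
$D{\left(V \right)} = -5 - 3 V^{2}$
$h{\left(\left(-1 + 3\right) \left(-3\right) \right)} D{\left(1 \right)} \left(\left(-1 + 13\right) - 12\right) = 7 \left(-5 - 3 \cdot 1^{2}\right) \left(\left(-1 + 13\right) - 12\right) = 7 \left(-5 - 3\right) \left(12 - 12\right) = 7 \left(-5 - 3\right) 0 = 7 \left(-8\right) 0 = \left(-56\right) 0 = 0$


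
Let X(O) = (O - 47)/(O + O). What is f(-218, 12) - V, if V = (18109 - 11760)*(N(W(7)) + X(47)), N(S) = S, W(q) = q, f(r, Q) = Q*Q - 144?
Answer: -44443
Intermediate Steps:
f(r, Q) = -144 + Q² (f(r, Q) = Q² - 144 = -144 + Q²)
X(O) = (-47 + O)/(2*O) (X(O) = (-47 + O)/((2*O)) = (-47 + O)*(1/(2*O)) = (-47 + O)/(2*O))
V = 44443 (V = (18109 - 11760)*(7 + (½)*(-47 + 47)/47) = 6349*(7 + (½)*(1/47)*0) = 6349*(7 + 0) = 6349*7 = 44443)
f(-218, 12) - V = (-144 + 12²) - 1*44443 = (-144 + 144) - 44443 = 0 - 44443 = -44443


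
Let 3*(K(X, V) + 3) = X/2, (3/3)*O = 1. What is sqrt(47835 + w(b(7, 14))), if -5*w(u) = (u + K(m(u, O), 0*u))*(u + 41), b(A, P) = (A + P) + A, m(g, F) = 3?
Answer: 3*sqrt(527590)/10 ≈ 217.91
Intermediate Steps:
O = 1
K(X, V) = -3 + X/6 (K(X, V) = -3 + (X/2)/3 = -3 + X/6)
b(A, P) = P + 2*A
w(u) = -(41 + u)*(-5/2 + u)/5 (w(u) = -(u + (-3 + (1/6)*3))*(u + 41)/5 = -(u + (-3 + 1/2))*(41 + u)/5 = -(u - 5/2)*(41 + u)/5 = -(-5/2 + u)*(41 + u)/5 = -(41 + u)*(-5/2 + u)/5)
sqrt(47835 + w(b(7, 14))) = sqrt(47835 + (41/2 - 77*(14 + 2*7)/10 - (14 + 2*7)**2/5)) = sqrt(47835 + (41/2 - 77*(14 + 14)/10 - (14 + 14)**2/5)) = sqrt(47835 + (41/2 - 77/10*28 - 1/5*28**2)) = sqrt(47835 + (41/2 - 1078/5 - 1/5*784)) = sqrt(47835 + (41/2 - 1078/5 - 784/5)) = sqrt(47835 - 3519/10) = sqrt(474831/10) = 3*sqrt(527590)/10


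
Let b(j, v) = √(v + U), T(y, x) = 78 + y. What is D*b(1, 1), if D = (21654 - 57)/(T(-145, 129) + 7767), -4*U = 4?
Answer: 0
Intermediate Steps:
U = -1 (U = -¼*4 = -1)
b(j, v) = √(-1 + v) (b(j, v) = √(v - 1) = √(-1 + v))
D = 21597/7700 (D = (21654 - 57)/((78 - 145) + 7767) = 21597/(-67 + 7767) = 21597/7700 ≈ 2.8048)
D*b(1, 1) = 21597*√(-1 + 1)/7700 = 21597*√0/7700 = (21597/7700)*0 = 0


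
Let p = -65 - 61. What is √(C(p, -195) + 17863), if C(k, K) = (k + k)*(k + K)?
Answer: √98755 ≈ 314.25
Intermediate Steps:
p = -126
C(k, K) = 2*k*(K + k) (C(k, K) = (2*k)*(K + k) = 2*k*(K + k))
√(C(p, -195) + 17863) = √(2*(-126)*(-195 - 126) + 17863) = √(2*(-126)*(-321) + 17863) = √(80892 + 17863) = √98755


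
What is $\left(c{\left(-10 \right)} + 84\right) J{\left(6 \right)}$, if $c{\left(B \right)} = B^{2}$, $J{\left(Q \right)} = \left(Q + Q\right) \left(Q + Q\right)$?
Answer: $26496$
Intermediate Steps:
$J{\left(Q \right)} = 4 Q^{2}$ ($J{\left(Q \right)} = 2 Q 2 Q = 4 Q^{2}$)
$\left(c{\left(-10 \right)} + 84\right) J{\left(6 \right)} = \left(\left(-10\right)^{2} + 84\right) 4 \cdot 6^{2} = \left(100 + 84\right) 4 \cdot 36 = 184 \cdot 144 = 26496$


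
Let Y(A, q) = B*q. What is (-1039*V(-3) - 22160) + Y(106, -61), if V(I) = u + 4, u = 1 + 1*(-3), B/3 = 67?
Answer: -36499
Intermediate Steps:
B = 201 (B = 3*67 = 201)
u = -2 (u = 1 - 3 = -2)
Y(A, q) = 201*q
V(I) = 2 (V(I) = -2 + 4 = 2)
(-1039*V(-3) - 22160) + Y(106, -61) = (-1039*2 - 22160) + 201*(-61) = (-2078 - 22160) - 12261 = -24238 - 12261 = -36499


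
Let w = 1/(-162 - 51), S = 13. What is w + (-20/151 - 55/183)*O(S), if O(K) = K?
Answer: -3684302/653981 ≈ -5.6337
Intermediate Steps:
w = -1/213 (w = 1/(-213) = -1/213 ≈ -0.0046948)
w + (-20/151 - 55/183)*O(S) = -1/213 + (-20/151 - 55/183)*13 = -1/213 - 11965/27633*13 = -1/213 - 155545/27633 = -3684302/653981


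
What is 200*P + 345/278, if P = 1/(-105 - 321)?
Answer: 45685/59214 ≈ 0.77152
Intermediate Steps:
P = -1/426 (P = 1/(-426) = -1/426 ≈ -0.0023474)
200*P + 345/278 = 200*(-1/426) + 345/278 = -100/213 + 345*(1/278) = -100/213 + 345/278 = 45685/59214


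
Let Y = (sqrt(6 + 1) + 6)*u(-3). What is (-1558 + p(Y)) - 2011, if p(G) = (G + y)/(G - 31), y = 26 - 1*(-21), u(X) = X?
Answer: -596129/167 + 117*sqrt(7)/1169 ≈ -3569.4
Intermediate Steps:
Y = -18 - 3*sqrt(7) (Y = (sqrt(6 + 1) + 6)*(-3) = (sqrt(7) + 6)*(-3) = (6 + sqrt(7))*(-3) = -18 - 3*sqrt(7) ≈ -25.937)
y = 47 (y = 26 + 21 = 47)
p(G) = (47 + G)/(-31 + G) (p(G) = (G + 47)/(G - 31) = (47 + G)/(-31 + G))
(-1558 + p(Y)) - 2011 = (-1558 + (47 + (-18 - 3*sqrt(7)))/(-31 + (-18 - 3*sqrt(7)))) - 2011 = (-1558 + (29 - 3*sqrt(7))/(-49 - 3*sqrt(7))) - 2011 = -3569 + (29 - 3*sqrt(7))/(-49 - 3*sqrt(7))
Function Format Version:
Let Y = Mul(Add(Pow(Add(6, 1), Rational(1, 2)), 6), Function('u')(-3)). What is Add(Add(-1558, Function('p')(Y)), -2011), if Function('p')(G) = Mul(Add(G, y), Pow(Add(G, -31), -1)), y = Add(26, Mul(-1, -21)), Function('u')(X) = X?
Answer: Add(Rational(-596129, 167), Mul(Rational(117, 1169), Pow(7, Rational(1, 2)))) ≈ -3569.4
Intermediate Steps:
Y = Add(-18, Mul(-3, Pow(7, Rational(1, 2)))) (Y = Mul(Add(Pow(Add(6, 1), Rational(1, 2)), 6), -3) = Mul(Add(Pow(7, Rational(1, 2)), 6), -3) = Mul(Add(6, Pow(7, Rational(1, 2))), -3) = Add(-18, Mul(-3, Pow(7, Rational(1, 2)))) ≈ -25.937)
y = 47 (y = Add(26, 21) = 47)
Function('p')(G) = Mul(Pow(Add(-31, G), -1), Add(47, G)) (Function('p')(G) = Mul(Add(G, 47), Pow(Add(G, -31), -1)) = Mul(Add(47, G), Pow(Add(-31, G), -1)) = Mul(Pow(Add(-31, G), -1), Add(47, G)))
Add(Add(-1558, Function('p')(Y)), -2011) = Add(Add(-1558, Mul(Pow(Add(-31, Add(-18, Mul(-3, Pow(7, Rational(1, 2))))), -1), Add(47, Add(-18, Mul(-3, Pow(7, Rational(1, 2))))))), -2011) = Add(Add(-1558, Mul(Pow(Add(-49, Mul(-3, Pow(7, Rational(1, 2)))), -1), Add(29, Mul(-3, Pow(7, Rational(1, 2)))))), -2011) = Add(-3569, Mul(Pow(Add(-49, Mul(-3, Pow(7, Rational(1, 2)))), -1), Add(29, Mul(-3, Pow(7, Rational(1, 2))))))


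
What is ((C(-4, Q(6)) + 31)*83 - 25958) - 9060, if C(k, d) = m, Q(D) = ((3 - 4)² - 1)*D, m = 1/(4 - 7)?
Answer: -97418/3 ≈ -32473.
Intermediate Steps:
m = -⅓ (m = 1/(-3) = -⅓ ≈ -0.33333)
Q(D) = 0 (Q(D) = ((-1)² - 1)*D = (1 - 1)*D = 0*D = 0)
C(k, d) = -⅓
((C(-4, Q(6)) + 31)*83 - 25958) - 9060 = ((-⅓ + 31)*83 - 25958) - 9060 = ((92/3)*83 - 25958) - 9060 = (7636/3 - 25958) - 9060 = -70238/3 - 9060 = -97418/3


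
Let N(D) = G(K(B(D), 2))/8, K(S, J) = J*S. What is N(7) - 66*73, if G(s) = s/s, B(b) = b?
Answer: -38543/8 ≈ -4817.9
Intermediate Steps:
G(s) = 1
N(D) = ⅛ (N(D) = 1/8 = 1*(⅛) = ⅛)
N(7) - 66*73 = ⅛ - 66*73 = ⅛ - 4818 = -38543/8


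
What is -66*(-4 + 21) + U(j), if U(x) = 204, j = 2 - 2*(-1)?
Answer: -918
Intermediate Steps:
j = 4 (j = 2 + 2 = 4)
-66*(-4 + 21) + U(j) = -66*(-4 + 21) + 204 = -66*17 + 204 = -1122 + 204 = -918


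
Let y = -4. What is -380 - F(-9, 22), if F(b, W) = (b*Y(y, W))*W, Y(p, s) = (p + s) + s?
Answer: 7540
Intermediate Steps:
Y(p, s) = p + 2*s
F(b, W) = W*b*(-4 + 2*W) (F(b, W) = (b*(-4 + 2*W))*W = W*b*(-4 + 2*W))
-380 - F(-9, 22) = -380 - 2*22*(-9)*(-2 + 22) = -380 - 2*22*(-9)*20 = -380 - 1*(-7920) = -380 + 7920 = 7540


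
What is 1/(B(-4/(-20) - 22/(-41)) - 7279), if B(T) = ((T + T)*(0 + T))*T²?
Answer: -1766100625/12854406678173 ≈ -0.00013739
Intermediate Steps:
B(T) = 2*T⁴ (B(T) = ((2*T)*T)*T² = (2*T²)*T² = 2*T⁴)
1/(B(-4/(-20) - 22/(-41)) - 7279) = 1/(2*(-4/(-20) - 22/(-41))⁴ - 7279) = 1/(2*(-4*(-1/20) - 22*(-1/41))⁴ - 7279) = 1/(2*(⅕ + 22/41)⁴ - 7279) = 1/(2*(151/205)⁴ - 7279) = 1/(2*(519885601/1766100625) - 7279) = 1/(1039771202/1766100625 - 7279) = 1/(-12854406678173/1766100625) = -1766100625/12854406678173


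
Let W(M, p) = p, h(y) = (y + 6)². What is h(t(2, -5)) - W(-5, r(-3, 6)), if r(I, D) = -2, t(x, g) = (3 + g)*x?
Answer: 6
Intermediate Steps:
t(x, g) = x*(3 + g)
h(y) = (6 + y)²
h(t(2, -5)) - W(-5, r(-3, 6)) = (6 + 2*(3 - 5))² - 1*(-2) = (6 + 2*(-2))² + 2 = (6 - 4)² + 2 = 2² + 2 = 4 + 2 = 6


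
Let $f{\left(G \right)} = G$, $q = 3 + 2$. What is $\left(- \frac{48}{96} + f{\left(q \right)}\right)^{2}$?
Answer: $\frac{81}{4} \approx 20.25$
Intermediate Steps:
$q = 5$
$\left(- \frac{48}{96} + f{\left(q \right)}\right)^{2} = \left(- \frac{48}{96} + 5\right)^{2} = \left(\left(-48\right) \frac{1}{96} + 5\right)^{2} = \left(- \frac{1}{2} + 5\right)^{2} = \left(\frac{9}{2}\right)^{2} = \frac{81}{4}$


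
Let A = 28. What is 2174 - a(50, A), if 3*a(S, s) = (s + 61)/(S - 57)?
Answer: 45743/21 ≈ 2178.2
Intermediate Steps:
a(S, s) = (61 + s)/(3*(-57 + S)) (a(S, s) = ((s + 61)/(S - 57))/3 = ((61 + s)/(-57 + S))/3 = (61 + s)/(3*(-57 + S)))
2174 - a(50, A) = 2174 - (61 + 28)/(3*(-57 + 50)) = 2174 - 89/(3*(-7)) = 2174 - (-1)*89/(3*7) = 2174 - 1*(-89/21) = 2174 + 89/21 = 45743/21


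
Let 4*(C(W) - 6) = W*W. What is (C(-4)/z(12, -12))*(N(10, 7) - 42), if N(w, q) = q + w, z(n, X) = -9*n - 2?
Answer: 25/11 ≈ 2.2727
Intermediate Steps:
z(n, X) = -2 - 9*n
C(W) = 6 + W²/4 (C(W) = 6 + (W*W)/4 = 6 + W²/4)
(C(-4)/z(12, -12))*(N(10, 7) - 42) = ((6 + (¼)*(-4)²)/(-2 - 9*12))*((7 + 10) - 42) = ((6 + (¼)*16)/(-2 - 108))*(17 - 42) = ((6 + 4)/(-110))*(-25) = (10*(-1/110))*(-25) = -1/11*(-25) = 25/11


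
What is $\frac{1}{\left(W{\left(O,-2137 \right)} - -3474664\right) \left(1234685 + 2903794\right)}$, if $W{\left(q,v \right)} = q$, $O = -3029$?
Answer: $\frac{1}{14367288543165} \approx 6.9603 \cdot 10^{-14}$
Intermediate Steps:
$\frac{1}{\left(W{\left(O,-2137 \right)} - -3474664\right) \left(1234685 + 2903794\right)} = \frac{1}{\left(-3029 - -3474664\right) \left(1234685 + 2903794\right)} = \frac{1}{\left(-3029 + 3474664\right) 4138479} = \frac{1}{3471635} \cdot \frac{1}{4138479} = \frac{1}{14367288543165}$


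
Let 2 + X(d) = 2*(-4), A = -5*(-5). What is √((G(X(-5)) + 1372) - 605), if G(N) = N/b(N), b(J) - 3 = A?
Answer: √150262/14 ≈ 27.688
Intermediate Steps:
A = 25
b(J) = 28 (b(J) = 3 + 25 = 28)
X(d) = -10 (X(d) = -2 + 2*(-4) = -2 - 8 = -10)
G(N) = N/28
√((G(X(-5)) + 1372) - 605) = √(((1/28)*(-10) + 1372) - 605) = √((-5/14 + 1372) - 605) = √(19203/14 - 605) = √(10733/14) = √150262/14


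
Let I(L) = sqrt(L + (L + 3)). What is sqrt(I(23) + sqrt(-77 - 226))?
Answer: sqrt(7 + I*sqrt(303)) ≈ 3.589 + 2.425*I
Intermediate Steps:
I(L) = sqrt(3 + 2*L) (I(L) = sqrt(L + (3 + L)) = sqrt(3 + 2*L))
sqrt(I(23) + sqrt(-77 - 226)) = sqrt(sqrt(3 + 2*23) + sqrt(-77 - 226)) = sqrt(sqrt(3 + 46) + sqrt(-303)) = sqrt(sqrt(49) + I*sqrt(303)) = sqrt(7 + I*sqrt(303))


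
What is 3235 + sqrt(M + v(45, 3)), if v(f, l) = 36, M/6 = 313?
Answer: 3235 + sqrt(1914) ≈ 3278.8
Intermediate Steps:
M = 1878 (M = 6*313 = 1878)
3235 + sqrt(M + v(45, 3)) = 3235 + sqrt(1878 + 36) = 3235 + sqrt(1914)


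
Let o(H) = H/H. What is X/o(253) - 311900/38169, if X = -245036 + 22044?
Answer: -8511693548/38169 ≈ -2.2300e+5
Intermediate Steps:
o(H) = 1
X = -222992
X/o(253) - 311900/38169 = -222992/1 - 311900/38169 = -222992*1 - 311900*1/38169 = -222992 - 311900/38169 = -8511693548/38169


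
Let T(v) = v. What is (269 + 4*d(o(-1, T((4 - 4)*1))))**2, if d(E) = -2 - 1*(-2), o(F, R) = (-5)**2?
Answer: 72361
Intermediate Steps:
o(F, R) = 25
d(E) = 0 (d(E) = -2 + 2 = 0)
(269 + 4*d(o(-1, T((4 - 4)*1))))**2 = (269 + 4*0)**2 = (269 + 0)**2 = 269**2 = 72361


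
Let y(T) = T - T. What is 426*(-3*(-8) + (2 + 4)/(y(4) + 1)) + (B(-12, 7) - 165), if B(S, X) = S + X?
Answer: 12610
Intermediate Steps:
y(T) = 0
426*(-3*(-8) + (2 + 4)/(y(4) + 1)) + (B(-12, 7) - 165) = 426*(-3*(-8) + (2 + 4)/(0 + 1)) + ((-12 + 7) - 165) = 426*(24 + 6/1) + (-5 - 165) = 426*(24 + 6*1) - 170 = 426*(24 + 6) - 170 = 426*30 - 170 = 12780 - 170 = 12610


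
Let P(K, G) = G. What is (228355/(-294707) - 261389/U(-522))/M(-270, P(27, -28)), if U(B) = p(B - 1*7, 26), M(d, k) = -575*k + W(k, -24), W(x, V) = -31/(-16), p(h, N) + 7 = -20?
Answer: 1232432039008/2049992796159 ≈ 0.60119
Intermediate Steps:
p(h, N) = -27 (p(h, N) = -7 - 20 = -27)
W(x, V) = 31/16 (W(x, V) = -31*(-1/16) = 31/16)
M(d, k) = 31/16 - 575*k (M(d, k) = -575*k + 31/16 = 31/16 - 575*k)
U(B) = -27
(228355/(-294707) - 261389/U(-522))/M(-270, P(27, -28)) = (228355/(-294707) - 261389/(-27))/(31/16 - 575*(-28)) = (228355*(-1/294707) - 261389*(-1/27))/(31/16 + 16100) = (-228355/294707 + 261389/27)/(257631/16) = (77027002438/7957089)*(16/257631) = 1232432039008/2049992796159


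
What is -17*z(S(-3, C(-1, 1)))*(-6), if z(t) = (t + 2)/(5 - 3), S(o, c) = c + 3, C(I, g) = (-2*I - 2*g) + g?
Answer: 306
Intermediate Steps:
C(I, g) = -g - 2*I
S(o, c) = 3 + c
z(t) = 1 + t/2 (z(t) = (2 + t)/2 = (2 + t)*(1/2) = 1 + t/2)
-17*z(S(-3, C(-1, 1)))*(-6) = -17*(1 + (3 + (-1*1 - 2*(-1)))/2)*(-6) = -17*(1 + (3 + (-1 + 2))/2)*(-6) = -17*(1 + (3 + 1)/2)*(-6) = -17*(1 + (1/2)*4)*(-6) = -17*(1 + 2)*(-6) = -17*3*(-6) = -51*(-6) = 306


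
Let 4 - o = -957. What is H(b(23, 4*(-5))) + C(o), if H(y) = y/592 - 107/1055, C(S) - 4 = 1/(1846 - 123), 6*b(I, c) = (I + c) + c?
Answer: 25144800203/6456701280 ≈ 3.8944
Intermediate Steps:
o = 961 (o = 4 - 1*(-957) = 4 + 957 = 961)
b(I, c) = c/3 + I/6 (b(I, c) = ((I + c) + c)/6 = (I + 2*c)/6 = c/3 + I/6)
C(S) = 6893/1723 (C(S) = 4 + 1/(1846 - 123) = 4 + 1/1723 = 6893/1723)
H(y) = -107/1055 + y/592 (H(y) = y*(1/592) - 107*1/1055 = y/592 - 107/1055 = -107/1055 + y/592)
H(b(23, 4*(-5))) + C(o) = (-107/1055 + ((4*(-5))/3 + (⅙)*23)/592) + 6893/1723 = (-107/1055 + ((⅓)*(-20) + 23/6)/592) + 6893/1723 = (-107/1055 + (-20/3 + 23/6)/592) + 6893/1723 = (-107/1055 + (1/592)*(-17/6)) + 6893/1723 = (-107/1055 - 17/3552) + 6893/1723 = -397999/3747360 + 6893/1723 = 25144800203/6456701280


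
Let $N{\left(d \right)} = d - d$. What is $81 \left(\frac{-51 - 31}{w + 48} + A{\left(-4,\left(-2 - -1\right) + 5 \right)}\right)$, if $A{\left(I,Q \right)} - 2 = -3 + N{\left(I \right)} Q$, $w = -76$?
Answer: $\frac{2187}{14} \approx 156.21$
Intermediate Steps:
$N{\left(d \right)} = 0$
$A{\left(I,Q \right)} = -1$ ($A{\left(I,Q \right)} = 2 - \left(3 + 0 Q\right) = 2 + \left(-3 + 0\right) = 2 - 3 = -1$)
$81 \left(\frac{-51 - 31}{w + 48} + A{\left(-4,\left(-2 - -1\right) + 5 \right)}\right) = 81 \left(\frac{-51 - 31}{-76 + 48} - 1\right) = 81 \left(- \frac{82}{-28} - 1\right) = 81 \left(\left(-82\right) \left(- \frac{1}{28}\right) - 1\right) = 81 \left(\frac{41}{14} - 1\right) = 81 \cdot \frac{27}{14} = \frac{2187}{14}$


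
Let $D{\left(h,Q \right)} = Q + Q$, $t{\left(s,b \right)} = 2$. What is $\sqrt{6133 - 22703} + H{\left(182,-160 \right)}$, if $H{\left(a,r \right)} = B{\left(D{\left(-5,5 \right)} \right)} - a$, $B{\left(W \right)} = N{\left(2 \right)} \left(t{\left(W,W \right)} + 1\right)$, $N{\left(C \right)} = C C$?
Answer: $-170 + i \sqrt{16570} \approx -170.0 + 128.72 i$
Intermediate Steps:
$N{\left(C \right)} = C^{2}$
$D{\left(h,Q \right)} = 2 Q$
$B{\left(W \right)} = 12$ ($B{\left(W \right)} = 2^{2} \left(2 + 1\right) = 4 \cdot 3 = 12$)
$H{\left(a,r \right)} = 12 - a$
$\sqrt{6133 - 22703} + H{\left(182,-160 \right)} = \sqrt{6133 - 22703} + \left(12 - 182\right) = \sqrt{-16570} + \left(12 - 182\right) = i \sqrt{16570} - 170 = -170 + i \sqrt{16570}$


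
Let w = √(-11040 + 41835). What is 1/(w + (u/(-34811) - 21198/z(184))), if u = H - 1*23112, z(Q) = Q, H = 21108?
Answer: 393683664607884/59953005905610413 + 10256723622544*√30795/179859017716831239 ≈ 0.016574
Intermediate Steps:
u = -2004 (u = 21108 - 1*23112 = 21108 - 23112 = -2004)
w = √30795 ≈ 175.49
1/(w + (u/(-34811) - 21198/z(184))) = 1/(√30795 + (-2004/(-34811) - 21198/184)) = 1/(√30795 + (-2004*(-1/34811) - 21198*1/184)) = 1/(√30795 + (2004/34811 - 10599/92)) = 1/(√30795 - 368777421/3202612) = 1/(-368777421/3202612 + √30795)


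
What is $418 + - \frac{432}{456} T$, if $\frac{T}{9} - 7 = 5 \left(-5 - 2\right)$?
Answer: $\frac{12478}{19} \approx 656.74$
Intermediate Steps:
$T = -252$ ($T = 63 + 9 \cdot 5 \left(-5 - 2\right) = 63 + 9 \cdot 5 \left(-7\right) = 63 + 9 \left(-35\right) = 63 - 315 = -252$)
$418 + - \frac{432}{456} T = 418 + - \frac{432}{456} \left(-252\right) = 418 + \left(-432\right) \frac{1}{456} \left(-252\right) = 418 - - \frac{4536}{19} = 418 + \frac{4536}{19} = \frac{12478}{19}$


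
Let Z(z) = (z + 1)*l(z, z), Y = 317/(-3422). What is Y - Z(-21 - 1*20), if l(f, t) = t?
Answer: -5612397/3422 ≈ -1640.1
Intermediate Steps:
Y = -317/3422 (Y = 317*(-1/3422) = -317/3422 ≈ -0.092636)
Z(z) = z*(1 + z) (Z(z) = (z + 1)*z = (1 + z)*z = z*(1 + z))
Y - Z(-21 - 1*20) = -317/3422 - (-21 - 1*20)*(1 + (-21 - 1*20)) = -317/3422 - (-21 - 20)*(1 + (-21 - 20)) = -317/3422 - (-41)*(1 - 41) = -317/3422 - (-41)*(-40) = -317/3422 - 1*1640 = -317/3422 - 1640 = -5612397/3422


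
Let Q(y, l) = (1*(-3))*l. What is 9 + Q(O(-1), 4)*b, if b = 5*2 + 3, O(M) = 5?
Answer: -147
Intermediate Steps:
Q(y, l) = -3*l
b = 13 (b = 10 + 3 = 13)
9 + Q(O(-1), 4)*b = 9 - 3*4*13 = 9 - 12*13 = 9 - 156 = -147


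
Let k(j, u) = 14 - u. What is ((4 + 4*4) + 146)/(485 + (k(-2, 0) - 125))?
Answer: 83/187 ≈ 0.44385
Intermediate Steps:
((4 + 4*4) + 146)/(485 + (k(-2, 0) - 125)) = ((4 + 4*4) + 146)/(485 + ((14 - 1*0) - 125)) = ((4 + 16) + 146)/(485 + ((14 + 0) - 125)) = (20 + 146)/(485 + (14 - 125)) = 166/(485 - 111) = 166/374 = 166*(1/374) = 83/187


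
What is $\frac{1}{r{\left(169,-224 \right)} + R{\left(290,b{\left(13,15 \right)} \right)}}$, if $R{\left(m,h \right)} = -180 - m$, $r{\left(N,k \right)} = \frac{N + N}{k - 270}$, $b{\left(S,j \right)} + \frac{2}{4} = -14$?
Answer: $- \frac{19}{8943} \approx -0.0021246$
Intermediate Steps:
$b{\left(S,j \right)} = - \frac{29}{2}$ ($b{\left(S,j \right)} = - \frac{1}{2} - 14 = - \frac{29}{2}$)
$r{\left(N,k \right)} = \frac{2 N}{-270 + k}$
$\frac{1}{r{\left(169,-224 \right)} + R{\left(290,b{\left(13,15 \right)} \right)}} = \frac{1}{2 \cdot 169 \frac{1}{-270 - 224} - 470} = \frac{1}{2 \cdot 169 \frac{1}{-494} - 470} = \frac{1}{2 \cdot 169 \left(- \frac{1}{494}\right) - 470} = \frac{1}{- \frac{13}{19} - 470} = \frac{1}{- \frac{8943}{19}} = - \frac{19}{8943}$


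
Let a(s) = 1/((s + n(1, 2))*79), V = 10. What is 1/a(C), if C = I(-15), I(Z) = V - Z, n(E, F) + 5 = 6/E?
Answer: 2054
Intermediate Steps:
n(E, F) = -5 + 6/E
I(Z) = 10 - Z
C = 25 (C = 10 - 1*(-15) = 10 + 15 = 25)
a(s) = 1/(79*(1 + s)) (a(s) = 1/(s + (-5 + 6/1)*79) = (1/79)/(s + (-5 + 6*1)) = (1/79)/(s + (-5 + 6)) = (1/79)/(s + 1) = (1/79)/(1 + s) = 1/(79*(1 + s)))
1/a(C) = 1/(1/(79*(1 + 25))) = 1/((1/79)/26) = 1/((1/79)*(1/26)) = 1/(1/2054) = 2054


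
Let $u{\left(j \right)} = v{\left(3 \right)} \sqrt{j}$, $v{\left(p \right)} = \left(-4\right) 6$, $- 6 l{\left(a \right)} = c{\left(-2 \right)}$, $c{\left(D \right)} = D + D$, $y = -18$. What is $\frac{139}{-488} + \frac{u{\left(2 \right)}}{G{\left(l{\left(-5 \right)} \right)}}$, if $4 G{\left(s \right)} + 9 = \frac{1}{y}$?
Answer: $- \frac{139}{488} + \frac{1728 \sqrt{2}}{163} \approx 14.708$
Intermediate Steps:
$c{\left(D \right)} = 2 D$
$l{\left(a \right)} = \frac{2}{3}$ ($l{\left(a \right)} = - \frac{2 \left(-2\right)}{6} = \left(- \frac{1}{6}\right) \left(-4\right) = \frac{2}{3}$)
$v{\left(p \right)} = -24$
$G{\left(s \right)} = - \frac{163}{72}$ ($G{\left(s \right)} = - \frac{9}{4} + \frac{1}{4 \left(-18\right)} = - \frac{9}{4} + \frac{1}{4} \left(- \frac{1}{18}\right) = - \frac{9}{4} - \frac{1}{72} = - \frac{163}{72}$)
$u{\left(j \right)} = - 24 \sqrt{j}$
$\frac{139}{-488} + \frac{u{\left(2 \right)}}{G{\left(l{\left(-5 \right)} \right)}} = \frac{139}{-488} + \frac{\left(-24\right) \sqrt{2}}{- \frac{163}{72}} = 139 \left(- \frac{1}{488}\right) + - 24 \sqrt{2} \left(- \frac{72}{163}\right) = - \frac{139}{488} + \frac{1728 \sqrt{2}}{163}$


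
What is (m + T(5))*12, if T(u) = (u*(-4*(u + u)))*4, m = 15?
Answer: -9420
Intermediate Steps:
T(u) = -32*u**2 (T(u) = (u*(-8*u))*4 = -8*u**2*4 = -32*u**2)
(m + T(5))*12 = (15 - 32*5**2)*12 = (15 - 32*25)*12 = (15 - 800)*12 = -785*12 = -9420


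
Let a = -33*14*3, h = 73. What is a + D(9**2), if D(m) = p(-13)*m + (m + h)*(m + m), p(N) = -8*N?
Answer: 31986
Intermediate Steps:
a = -1386 (a = -462*3 = -1386)
D(m) = 104*m + 2*m*(73 + m) (D(m) = (-8*(-13))*m + (m + 73)*(m + m) = 104*m + (73 + m)*(2*m) = 104*m + 2*m*(73 + m))
a + D(9**2) = -1386 + 2*9**2*(125 + 9**2) = -1386 + 2*81*(125 + 81) = -1386 + 2*81*206 = -1386 + 33372 = 31986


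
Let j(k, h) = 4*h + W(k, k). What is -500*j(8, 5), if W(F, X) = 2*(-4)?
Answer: -6000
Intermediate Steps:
W(F, X) = -8
j(k, h) = -8 + 4*h (j(k, h) = 4*h - 8 = -8 + 4*h)
-500*j(8, 5) = -500*(-8 + 4*5) = -500*(-8 + 20) = -500*12 = -6000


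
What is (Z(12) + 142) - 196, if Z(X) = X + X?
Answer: -30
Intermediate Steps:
Z(X) = 2*X
(Z(12) + 142) - 196 = (2*12 + 142) - 196 = (24 + 142) - 196 = 166 - 196 = -30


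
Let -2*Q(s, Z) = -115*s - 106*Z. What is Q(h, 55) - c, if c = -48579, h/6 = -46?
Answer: 35624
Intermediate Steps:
h = -276 (h = 6*(-46) = -276)
Q(s, Z) = 53*Z + 115*s/2 (Q(s, Z) = -(-115*s - 106*Z)/2 = 53*Z + 115*s/2)
Q(h, 55) - c = (53*55 + (115/2)*(-276)) - 1*(-48579) = (2915 - 15870) + 48579 = -12955 + 48579 = 35624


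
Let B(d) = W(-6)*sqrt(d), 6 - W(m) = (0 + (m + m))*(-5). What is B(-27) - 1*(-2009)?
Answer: 2009 - 162*I*sqrt(3) ≈ 2009.0 - 280.59*I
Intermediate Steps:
W(m) = 6 + 10*m (W(m) = 6 - (0 + (m + m))*(-5) = 6 - (0 + 2*m)*(-5) = 6 - 2*m*(-5) = 6 - (-10)*m = 6 + 10*m)
B(d) = -54*sqrt(d) (B(d) = (6 + 10*(-6))*sqrt(d) = (6 - 60)*sqrt(d) = -54*sqrt(d))
B(-27) - 1*(-2009) = -162*I*sqrt(3) - 1*(-2009) = -162*I*sqrt(3) + 2009 = 2009 - 162*I*sqrt(3)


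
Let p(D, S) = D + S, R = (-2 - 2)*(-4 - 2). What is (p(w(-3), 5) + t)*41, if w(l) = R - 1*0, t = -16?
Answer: 533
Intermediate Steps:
R = 24 (R = -4*(-6) = 24)
w(l) = 24 (w(l) = 24 - 1*0 = 24 + 0 = 24)
(p(w(-3), 5) + t)*41 = ((24 + 5) - 16)*41 = (29 - 16)*41 = 13*41 = 533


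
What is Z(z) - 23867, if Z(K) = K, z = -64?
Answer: -23931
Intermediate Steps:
Z(z) - 23867 = -64 - 23867 = -23931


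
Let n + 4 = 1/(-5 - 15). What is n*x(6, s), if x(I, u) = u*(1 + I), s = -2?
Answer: 567/10 ≈ 56.700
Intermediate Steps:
n = -81/20 (n = -4 + 1/(-5 - 15) = -4 + 1/(-20) = -4 - 1/20 = -81/20 ≈ -4.0500)
n*x(6, s) = -(-81)*(1 + 6)/10 = -(-81)*7/10 = -81/20*(-14) = 567/10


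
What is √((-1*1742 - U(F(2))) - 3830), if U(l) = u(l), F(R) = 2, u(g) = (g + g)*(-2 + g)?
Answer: 2*I*√1393 ≈ 74.646*I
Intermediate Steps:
u(g) = 2*g*(-2 + g) (u(g) = (2*g)*(-2 + g) = 2*g*(-2 + g))
U(l) = 2*l*(-2 + l)
√((-1*1742 - U(F(2))) - 3830) = √((-1*1742 - 2*2*(-2 + 2)) - 3830) = √((-1742 - 2*2*0) - 3830) = √((-1742 - 1*0) - 3830) = √((-1742 + 0) - 3830) = √(-1742 - 3830) = √(-5572) = 2*I*√1393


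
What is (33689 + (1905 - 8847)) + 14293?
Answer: 41040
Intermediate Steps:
(33689 + (1905 - 8847)) + 14293 = (33689 - 6942) + 14293 = 26747 + 14293 = 41040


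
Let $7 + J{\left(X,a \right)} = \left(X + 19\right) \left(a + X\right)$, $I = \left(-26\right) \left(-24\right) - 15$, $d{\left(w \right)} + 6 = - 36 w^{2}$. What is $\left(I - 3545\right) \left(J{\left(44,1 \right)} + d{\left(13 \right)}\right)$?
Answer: $9577232$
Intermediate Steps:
$d{\left(w \right)} = -6 - 36 w^{2}$
$I = 609$ ($I = 624 - 15 = 609$)
$J{\left(X,a \right)} = -7 + \left(19 + X\right) \left(X + a\right)$ ($J{\left(X,a \right)} = -7 + \left(X + 19\right) \left(a + X\right) = -7 + \left(19 + X\right) \left(X + a\right)$)
$\left(I - 3545\right) \left(J{\left(44,1 \right)} + d{\left(13 \right)}\right) = \left(609 - 3545\right) \left(\left(-7 + 44^{2} + 19 \cdot 44 + 19 \cdot 1 + 44 \cdot 1\right) - \left(6 + 36 \cdot 13^{2}\right)\right) = - 2936 \left(\left(-7 + 1936 + 836 + 19 + 44\right) - 6090\right) = - 2936 \left(2828 - 6090\right) = \left(-2936\right) \left(-3262\right) = 9577232$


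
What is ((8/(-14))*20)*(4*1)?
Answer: -320/7 ≈ -45.714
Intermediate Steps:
((8/(-14))*20)*(4*1) = ((8*(-1/14))*20)*4 = -4/7*20*4 = -80/7*4 = -320/7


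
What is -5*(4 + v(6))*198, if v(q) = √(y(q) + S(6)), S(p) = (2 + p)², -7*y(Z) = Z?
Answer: -3960 - 990*√3094/7 ≈ -11827.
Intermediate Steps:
y(Z) = -Z/7
v(q) = √(64 - q/7) (v(q) = √(-q/7 + (2 + 6)²) = √(-q/7 + 8²) = √(-q/7 + 64) = √(64 - q/7))
-5*(4 + v(6))*198 = -5*(4 + √(3136 - 7*6)/7)*198 = -5*(4 + √(3136 - 42)/7)*198 = -5*(4 + √3094/7)*198 = (-20 - 5*√3094/7)*198 = -3960 - 990*√3094/7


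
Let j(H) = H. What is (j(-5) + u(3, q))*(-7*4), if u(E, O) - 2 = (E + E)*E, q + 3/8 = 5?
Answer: -420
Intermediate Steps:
q = 37/8 (q = -3/8 + 5 = 37/8 ≈ 4.6250)
u(E, O) = 2 + 2*E² (u(E, O) = 2 + (E + E)*E = 2 + (2*E)*E = 2 + 2*E²)
(j(-5) + u(3, q))*(-7*4) = (-5 + (2 + 2*3²))*(-7*4) = (-5 + (2 + 2*9))*(-28) = (-5 + (2 + 18))*(-28) = (-5 + 20)*(-28) = 15*(-28) = -420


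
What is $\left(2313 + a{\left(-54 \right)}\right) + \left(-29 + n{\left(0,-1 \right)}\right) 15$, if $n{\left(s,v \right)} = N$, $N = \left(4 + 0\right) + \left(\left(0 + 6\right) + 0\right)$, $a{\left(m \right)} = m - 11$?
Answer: $1963$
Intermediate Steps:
$a{\left(m \right)} = -11 + m$
$N = 10$ ($N = 4 + \left(6 + 0\right) = 4 + 6 = 10$)
$n{\left(s,v \right)} = 10$
$\left(2313 + a{\left(-54 \right)}\right) + \left(-29 + n{\left(0,-1 \right)}\right) 15 = \left(2313 - 65\right) + \left(-29 + 10\right) 15 = \left(2313 - 65\right) - 285 = 2248 - 285 = 1963$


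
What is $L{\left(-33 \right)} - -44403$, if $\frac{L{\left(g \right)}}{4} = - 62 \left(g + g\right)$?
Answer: $60771$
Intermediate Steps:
$L{\left(g \right)} = - 496 g$ ($L{\left(g \right)} = 4 \left(- 62 \left(g + g\right)\right) = 4 \left(- 62 \cdot 2 g\right) = 4 \left(- 124 g\right) = - 496 g$)
$L{\left(-33 \right)} - -44403 = \left(-496\right) \left(-33\right) - -44403 = 16368 + 44403 = 60771$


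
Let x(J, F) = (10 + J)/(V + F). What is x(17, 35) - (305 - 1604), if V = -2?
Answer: 14298/11 ≈ 1299.8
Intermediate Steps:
x(J, F) = (10 + J)/(-2 + F)
x(17, 35) - (305 - 1604) = (10 + 17)/(-2 + 35) - (305 - 1604) = 27/33 - 1*(-1299) = (1/33)*27 + 1299 = 9/11 + 1299 = 14298/11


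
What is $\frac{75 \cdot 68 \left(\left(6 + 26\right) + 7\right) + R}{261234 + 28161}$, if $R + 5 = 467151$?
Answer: $\frac{666046}{289395} \approx 2.3015$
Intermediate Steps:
$R = 467146$ ($R = -5 + 467151 = 467146$)
$\frac{75 \cdot 68 \left(\left(6 + 26\right) + 7\right) + R}{261234 + 28161} = \frac{75 \cdot 68 \left(\left(6 + 26\right) + 7\right) + 467146}{261234 + 28161} = \frac{5100 \left(32 + 7\right) + 467146}{289395} = \left(5100 \cdot 39 + 467146\right) \frac{1}{289395} = \left(198900 + 467146\right) \frac{1}{289395} = 666046 \cdot \frac{1}{289395} = \frac{666046}{289395}$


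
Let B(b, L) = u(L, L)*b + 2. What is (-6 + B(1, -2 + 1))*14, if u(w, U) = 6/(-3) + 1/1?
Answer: -70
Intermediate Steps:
u(w, U) = -1 (u(w, U) = 6*(-⅓) + 1*1 = -2 + 1 = -1)
B(b, L) = 2 - b (B(b, L) = -b + 2 = 2 - b)
(-6 + B(1, -2 + 1))*14 = (-6 + (2 - 1*1))*14 = (-6 + (2 - 1))*14 = (-6 + 1)*14 = -5*14 = -70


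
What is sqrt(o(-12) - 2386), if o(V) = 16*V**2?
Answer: I*sqrt(82) ≈ 9.0554*I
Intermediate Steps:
sqrt(o(-12) - 2386) = sqrt(16*(-12)**2 - 2386) = sqrt(16*144 - 2386) = sqrt(2304 - 2386) = sqrt(-82) = I*sqrt(82)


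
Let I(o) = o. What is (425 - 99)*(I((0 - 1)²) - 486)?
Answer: -158110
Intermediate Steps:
(425 - 99)*(I((0 - 1)²) - 486) = (425 - 99)*((0 - 1)² - 486) = 326*((-1)² - 486) = 326*(1 - 486) = 326*(-485) = -158110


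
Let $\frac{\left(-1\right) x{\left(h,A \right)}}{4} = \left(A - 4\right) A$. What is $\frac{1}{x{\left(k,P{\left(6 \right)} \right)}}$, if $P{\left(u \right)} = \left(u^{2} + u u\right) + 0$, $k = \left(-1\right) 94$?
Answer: $- \frac{1}{19584} \approx -5.1062 \cdot 10^{-5}$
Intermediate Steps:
$k = -94$
$P{\left(u \right)} = 2 u^{2}$ ($P{\left(u \right)} = \left(u^{2} + u^{2}\right) + 0 = 2 u^{2} + 0 = 2 u^{2}$)
$x{\left(h,A \right)} = - 4 A \left(-4 + A\right)$ ($x{\left(h,A \right)} = - 4 \left(A - 4\right) A = - 4 \left(-4 + A\right) A = - 4 A \left(-4 + A\right)$)
$\frac{1}{x{\left(k,P{\left(6 \right)} \right)}} = \frac{1}{4 \cdot 2 \cdot 6^{2} \left(4 - 2 \cdot 6^{2}\right)} = \frac{1}{4 \cdot 2 \cdot 36 \left(4 - 2 \cdot 36\right)} = \frac{1}{4 \cdot 72 \left(4 - 72\right)} = \frac{1}{4 \cdot 72 \left(-68\right)} = \frac{1}{-19584} = - \frac{1}{19584}$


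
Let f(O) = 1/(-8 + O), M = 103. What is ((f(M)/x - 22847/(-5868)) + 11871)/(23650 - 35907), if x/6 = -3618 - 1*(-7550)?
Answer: -13014483794239/13433259674520 ≈ -0.96883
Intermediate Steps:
x = 23592 (x = 6*(-3618 - 1*(-7550)) = 6*(-3618 + 7550) = 6*3932 = 23592)
((f(M)/x - 22847/(-5868)) + 11871)/(23650 - 35907) = ((1/((-8 + 103)*23592) - 22847/(-5868)) + 11871)/(23650 - 35907) = (((1/23592)/95 - 22847*(-1/5868)) + 11871)/(-12257) = (((1/95)*(1/23592) + 22847/5868) + 11871)*(-1/12257) = ((1/2241240 + 22847/5868) + 11871)*(-1/12257) = (4267134679/1095966360 + 11871)*(-1/12257) = (13014483794239/1095966360)*(-1/12257) = -13014483794239/13433259674520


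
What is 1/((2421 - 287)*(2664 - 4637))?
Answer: -1/4210382 ≈ -2.3751e-7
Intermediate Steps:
1/((2421 - 287)*(2664 - 4637)) = 1/(2134*(-1973)) = 1/(-4210382) = -1/4210382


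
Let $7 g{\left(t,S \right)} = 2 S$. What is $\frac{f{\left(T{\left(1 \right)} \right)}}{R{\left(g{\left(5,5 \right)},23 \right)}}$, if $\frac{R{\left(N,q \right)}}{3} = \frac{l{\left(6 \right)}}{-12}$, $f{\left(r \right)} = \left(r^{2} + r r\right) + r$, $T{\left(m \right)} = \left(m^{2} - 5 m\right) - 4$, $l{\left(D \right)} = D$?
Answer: $-80$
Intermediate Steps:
$g{\left(t,S \right)} = \frac{2 S}{7}$
$T{\left(m \right)} = -4 + m^{2} - 5 m$
$f{\left(r \right)} = r + 2 r^{2}$ ($f{\left(r \right)} = \left(r^{2} + r^{2}\right) + r = 2 r^{2} + r = r + 2 r^{2}$)
$R{\left(N,q \right)} = - \frac{3}{2}$ ($R{\left(N,q \right)} = 3 \frac{6}{-12} = 3 \cdot 6 \left(- \frac{1}{12}\right) = 3 \left(- \frac{1}{2}\right) = - \frac{3}{2}$)
$\frac{f{\left(T{\left(1 \right)} \right)}}{R{\left(g{\left(5,5 \right)},23 \right)}} = \frac{\left(-4 + 1^{2} - 5\right) \left(1 + 2 \left(-4 + 1^{2} - 5\right)\right)}{- \frac{3}{2}} = \left(-4 + 1 - 5\right) \left(1 + 2 \left(-4 + 1 - 5\right)\right) \left(- \frac{2}{3}\right) = - 8 \left(1 + 2 \left(-8\right)\right) \left(- \frac{2}{3}\right) = - 8 \left(1 - 16\right) \left(- \frac{2}{3}\right) = \left(-8\right) \left(-15\right) \left(- \frac{2}{3}\right) = 120 \left(- \frac{2}{3}\right) = -80$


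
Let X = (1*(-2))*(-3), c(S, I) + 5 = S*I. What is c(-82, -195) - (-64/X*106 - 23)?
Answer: 51416/3 ≈ 17139.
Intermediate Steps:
c(S, I) = -5 + I*S (c(S, I) = -5 + S*I = -5 + I*S)
X = 6 (X = -2*(-3) = 6)
c(-82, -195) - (-64/X*106 - 23) = (-5 - 195*(-82)) - (-64/6*106 - 23) = (-5 + 15990) - (-64*⅙*106 - 23) = 15985 - (-32/3*106 - 23) = 15985 - (-3392/3 - 23) = 15985 - 1*(-3461/3) = 15985 + 3461/3 = 51416/3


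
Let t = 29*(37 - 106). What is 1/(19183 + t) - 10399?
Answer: -178675617/17182 ≈ -10399.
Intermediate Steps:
t = -2001 (t = 29*(-69) = -2001)
1/(19183 + t) - 10399 = 1/(19183 - 2001) - 10399 = 1/17182 - 10399 = -178675617/17182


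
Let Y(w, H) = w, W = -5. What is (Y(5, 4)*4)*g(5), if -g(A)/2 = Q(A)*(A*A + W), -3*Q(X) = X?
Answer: 4000/3 ≈ 1333.3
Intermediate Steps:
Q(X) = -X/3
g(A) = 2*A*(-5 + A²)/3 (g(A) = -2*(-A/3)*(A*A - 5) = -2*(-A/3)*(A² - 5) = -2*(-A/3)*(-5 + A²) = -(-2)*A*(-5 + A²)/3 = 2*A*(-5 + A²)/3)
(Y(5, 4)*4)*g(5) = (5*4)*((⅔)*5*(-5 + 5²)) = 20*((⅔)*5*(-5 + 25)) = 20*((⅔)*5*20) = 20*(200/3) = 4000/3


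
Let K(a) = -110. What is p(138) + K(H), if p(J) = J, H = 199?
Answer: 28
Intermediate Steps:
p(138) + K(H) = 138 - 110 = 28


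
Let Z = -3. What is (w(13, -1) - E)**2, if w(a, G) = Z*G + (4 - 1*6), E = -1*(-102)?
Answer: 10201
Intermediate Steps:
E = 102
w(a, G) = -2 - 3*G (w(a, G) = -3*G + (4 - 1*6) = -3*G + (4 - 6) = -3*G - 2 = -2 - 3*G)
(w(13, -1) - E)**2 = ((-2 - 3*(-1)) - 1*102)**2 = ((-2 + 3) - 102)**2 = (1 - 102)**2 = (-101)**2 = 10201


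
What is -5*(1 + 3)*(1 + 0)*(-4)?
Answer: 80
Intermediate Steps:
-5*(1 + 3)*(1 + 0)*(-4) = -20*(-4) = 80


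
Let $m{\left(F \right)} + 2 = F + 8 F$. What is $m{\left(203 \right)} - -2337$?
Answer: $4162$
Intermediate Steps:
$m{\left(F \right)} = -2 + 9 F$ ($m{\left(F \right)} = -2 + \left(F + 8 F\right) = -2 + 9 F$)
$m{\left(203 \right)} - -2337 = \left(-2 + 9 \cdot 203\right) - -2337 = \left(-2 + 1827\right) + 2337 = 1825 + 2337 = 4162$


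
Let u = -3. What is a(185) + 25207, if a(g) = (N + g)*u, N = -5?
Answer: 24667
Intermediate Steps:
a(g) = 15 - 3*g (a(g) = (-5 + g)*(-3) = 15 - 3*g)
a(185) + 25207 = (15 - 3*185) + 25207 = (15 - 555) + 25207 = -540 + 25207 = 24667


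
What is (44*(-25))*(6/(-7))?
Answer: 6600/7 ≈ 942.86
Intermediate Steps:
(44*(-25))*(6/(-7)) = -6600*(-1)/7 = -1100*(-6/7) = 6600/7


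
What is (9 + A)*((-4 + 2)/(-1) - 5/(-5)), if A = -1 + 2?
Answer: 30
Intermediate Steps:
A = 1
(9 + A)*((-4 + 2)/(-1) - 5/(-5)) = (9 + 1)*((-4 + 2)/(-1) - 5/(-5)) = 10*(-2*(-1) - 5*(-⅕)) = 10*(2 + 1) = 10*3 = 30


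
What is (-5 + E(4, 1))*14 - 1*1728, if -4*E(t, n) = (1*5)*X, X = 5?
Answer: -3771/2 ≈ -1885.5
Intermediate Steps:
E(t, n) = -25/4 (E(t, n) = -1*5*5/4 = -5*5/4 = -1/4*25 = -25/4)
(-5 + E(4, 1))*14 - 1*1728 = (-5 - 25/4)*14 - 1*1728 = -45/4*14 - 1728 = -315/2 - 1728 = -3771/2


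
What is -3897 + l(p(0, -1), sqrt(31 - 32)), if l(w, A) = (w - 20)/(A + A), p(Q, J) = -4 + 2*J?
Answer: -3897 + 13*I ≈ -3897.0 + 13.0*I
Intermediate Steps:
l(w, A) = (-20 + w)/(2*A) (l(w, A) = (-20 + w)/((2*A)) = (-20 + w)*(1/(2*A)) = (-20 + w)/(2*A))
-3897 + l(p(0, -1), sqrt(31 - 32)) = -3897 + (-20 + (-4 + 2*(-1)))/(2*(sqrt(31 - 32))) = -3897 + (-20 + (-4 - 2))/(2*(sqrt(-1))) = -3897 + (-20 - 6)/(2*I) = -3897 + (1/2)*(-I)*(-26) = -3897 + 13*I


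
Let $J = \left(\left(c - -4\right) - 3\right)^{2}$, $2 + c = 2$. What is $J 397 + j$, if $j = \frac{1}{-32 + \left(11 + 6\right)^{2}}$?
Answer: $\frac{102030}{257} \approx 397.0$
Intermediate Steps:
$c = 0$ ($c = -2 + 2 = 0$)
$J = 1$ ($J = \left(\left(0 - -4\right) - 3\right)^{2} = \left(\left(0 + 4\right) - 3\right)^{2} = \left(4 - 3\right)^{2} = 1^{2} = 1$)
$j = \frac{1}{257}$ ($j = \frac{1}{-32 + 17^{2}} = \frac{1}{-32 + 289} = \frac{1}{257} \approx 0.0038911$)
$J 397 + j = 1 \cdot 397 + \frac{1}{257} = 397 + \frac{1}{257} = \frac{102030}{257}$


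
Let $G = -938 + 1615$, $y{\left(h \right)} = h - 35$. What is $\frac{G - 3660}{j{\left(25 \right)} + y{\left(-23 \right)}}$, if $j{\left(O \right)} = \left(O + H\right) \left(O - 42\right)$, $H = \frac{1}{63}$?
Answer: $\frac{187929}{30446} \approx 6.1725$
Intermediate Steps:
$H = \frac{1}{63} \approx 0.015873$
$y{\left(h \right)} = -35 + h$
$j{\left(O \right)} = \left(-42 + O\right) \left(\frac{1}{63} + O\right)$ ($j{\left(O \right)} = \left(O + \frac{1}{63}\right) \left(O - 42\right) = \left(\frac{1}{63} + O\right) \left(-42 + O\right) = \left(-42 + O\right) \left(\frac{1}{63} + O\right)$)
$G = 677$
$\frac{G - 3660}{j{\left(25 \right)} + y{\left(-23 \right)}} = \frac{677 - 3660}{\left(- \frac{2}{3} + 25^{2} - \frac{66125}{63}\right) - 58} = - \frac{2983}{\left(- \frac{2}{3} + 625 - \frac{66125}{63}\right) - 58} = - \frac{2983}{- \frac{26792}{63} - 58} = - \frac{2983}{- \frac{30446}{63}} = \left(-2983\right) \left(- \frac{63}{30446}\right) = \frac{187929}{30446}$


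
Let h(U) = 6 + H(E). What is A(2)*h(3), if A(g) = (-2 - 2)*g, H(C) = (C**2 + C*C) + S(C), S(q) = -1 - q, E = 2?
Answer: -88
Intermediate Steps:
H(C) = -1 - C + 2*C**2 (H(C) = (C**2 + C*C) + (-1 - C) = (C**2 + C**2) + (-1 - C) = 2*C**2 + (-1 - C) = -1 - C + 2*C**2)
A(g) = -4*g
h(U) = 11 (h(U) = 6 + (-1 - 1*2 + 2*2**2) = 6 + (-1 - 2 + 2*4) = 6 + (-1 - 2 + 8) = 6 + 5 = 11)
A(2)*h(3) = -4*2*11 = -8*11 = -88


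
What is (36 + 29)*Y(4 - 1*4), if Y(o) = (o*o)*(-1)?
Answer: 0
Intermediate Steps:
Y(o) = -o² (Y(o) = o²*(-1) = -o²)
(36 + 29)*Y(4 - 1*4) = (36 + 29)*(-(4 - 1*4)²) = 65*(-(4 - 4)²) = 65*(-1*0²) = 65*(-1*0) = 65*0 = 0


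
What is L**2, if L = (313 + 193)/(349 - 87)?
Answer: 64009/17161 ≈ 3.7299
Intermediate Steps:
L = 253/131 (L = 506/262 = 506*(1/262) = 253/131 ≈ 1.9313)
L**2 = (253/131)**2 = 64009/17161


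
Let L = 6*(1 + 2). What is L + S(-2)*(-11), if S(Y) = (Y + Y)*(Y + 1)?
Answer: -26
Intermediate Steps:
S(Y) = 2*Y*(1 + Y) (S(Y) = (2*Y)*(1 + Y) = 2*Y*(1 + Y))
L = 18 (L = 6*3 = 18)
L + S(-2)*(-11) = 18 + (2*(-2)*(1 - 2))*(-11) = 18 + (2*(-2)*(-1))*(-11) = 18 + 4*(-11) = 18 - 44 = -26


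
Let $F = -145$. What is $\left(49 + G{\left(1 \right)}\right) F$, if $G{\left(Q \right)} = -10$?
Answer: $-5655$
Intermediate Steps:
$\left(49 + G{\left(1 \right)}\right) F = \left(49 - 10\right) \left(-145\right) = 39 \left(-145\right) = -5655$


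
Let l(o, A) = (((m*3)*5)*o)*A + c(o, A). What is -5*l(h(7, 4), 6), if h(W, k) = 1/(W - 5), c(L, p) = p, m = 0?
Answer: -30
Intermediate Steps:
h(W, k) = 1/(-5 + W)
l(o, A) = A (l(o, A) = (((0*3)*5)*o)*A + A = ((0*5)*o)*A + A = (0*o)*A + A = 0*A + A = 0 + A = A)
-5*l(h(7, 4), 6) = -5*6 = -30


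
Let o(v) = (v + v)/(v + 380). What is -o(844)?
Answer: -211/153 ≈ -1.3791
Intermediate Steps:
o(v) = 2*v/(380 + v) (o(v) = (2*v)/(380 + v) = 2*v/(380 + v))
-o(844) = -2*844/(380 + 844) = -2*844/1224 = -1*211/153 = -211/153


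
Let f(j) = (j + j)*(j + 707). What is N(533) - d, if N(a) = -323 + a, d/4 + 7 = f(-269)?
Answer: 942814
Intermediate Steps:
f(j) = 2*j*(707 + j) (f(j) = (2*j)*(707 + j) = 2*j*(707 + j))
d = -942604 (d = -28 + 4*(2*(-269)*(707 - 269)) = -28 + 4*(2*(-269)*438) = -28 + 4*(-235644) = -28 - 942576 = -942604)
N(533) - d = (-323 + 533) - 1*(-942604) = 210 + 942604 = 942814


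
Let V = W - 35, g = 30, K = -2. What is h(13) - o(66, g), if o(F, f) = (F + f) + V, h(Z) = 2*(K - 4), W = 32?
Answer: -105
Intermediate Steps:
h(Z) = -12 (h(Z) = 2*(-2 - 4) = 2*(-6) = -12)
V = -3 (V = 32 - 35 = -3)
o(F, f) = -3 + F + f (o(F, f) = (F + f) - 3 = -3 + F + f)
h(13) - o(66, g) = -12 - (-3 + 66 + 30) = -12 - 1*93 = -12 - 93 = -105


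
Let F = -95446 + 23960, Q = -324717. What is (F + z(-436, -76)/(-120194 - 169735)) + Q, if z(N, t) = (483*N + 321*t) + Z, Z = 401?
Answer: -114870505004/289929 ≈ -3.9620e+5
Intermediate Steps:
F = -71486
z(N, t) = 401 + 321*t + 483*N (z(N, t) = (483*N + 321*t) + 401 = (321*t + 483*N) + 401 = 401 + 321*t + 483*N)
(F + z(-436, -76)/(-120194 - 169735)) + Q = (-71486 + (401 + 321*(-76) + 483*(-436))/(-120194 - 169735)) - 324717 = (-71486 + (401 - 24396 - 210588)/(-289929)) - 324717 = (-71486 - 234583*(-1/289929)) - 324717 = (-71486 + 234583/289929) - 324717 = -20725629911/289929 - 324717 = -114870505004/289929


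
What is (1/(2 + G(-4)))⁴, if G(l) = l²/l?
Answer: 1/16 ≈ 0.062500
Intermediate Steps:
G(l) = l
(1/(2 + G(-4)))⁴ = (1/(2 - 4))⁴ = (1/(-2))⁴ = (-½)⁴ = 1/16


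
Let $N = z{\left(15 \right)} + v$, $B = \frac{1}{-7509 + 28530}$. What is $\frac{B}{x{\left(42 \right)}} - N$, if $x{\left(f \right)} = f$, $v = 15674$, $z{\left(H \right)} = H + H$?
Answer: $- \frac{13864778927}{882882} \approx -15704.0$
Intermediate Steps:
$z{\left(H \right)} = 2 H$
$B = \frac{1}{21021} \approx 4.7571 \cdot 10^{-5}$
$N = 15704$ ($N = 2 \cdot 15 + 15674 = 30 + 15674 = 15704$)
$\frac{B}{x{\left(42 \right)}} - N = \frac{1}{21021 \cdot 42} - 15704 = \frac{1}{21021} \cdot \frac{1}{42} - 15704 = \frac{1}{882882} - 15704 = - \frac{13864778927}{882882}$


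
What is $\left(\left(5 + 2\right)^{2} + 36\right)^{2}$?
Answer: $7225$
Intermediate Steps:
$\left(\left(5 + 2\right)^{2} + 36\right)^{2} = \left(7^{2} + 36\right)^{2} = \left(49 + 36\right)^{2} = 85^{2} = 7225$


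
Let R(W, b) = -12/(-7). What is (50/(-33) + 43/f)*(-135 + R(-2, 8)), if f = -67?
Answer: 1483159/5159 ≈ 287.49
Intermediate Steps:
R(W, b) = 12/7 (R(W, b) = -12*(-⅐) = 12/7)
(50/(-33) + 43/f)*(-135 + R(-2, 8)) = (50/(-33) + 43/(-67))*(-135 + 12/7) = (50*(-1/33) + 43*(-1/67))*(-933/7) = (-50/33 - 43/67)*(-933/7) = -4769/2211*(-933/7) = 1483159/5159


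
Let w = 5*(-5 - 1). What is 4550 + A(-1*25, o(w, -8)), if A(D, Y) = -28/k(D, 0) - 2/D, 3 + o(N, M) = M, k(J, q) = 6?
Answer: 340906/75 ≈ 4545.4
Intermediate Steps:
w = -30 (w = 5*(-6) = -30)
o(N, M) = -3 + M
A(D, Y) = -14/3 - 2/D (A(D, Y) = -28/6 - 2/D = -28*⅙ - 2/D = -14/3 - 2/D)
4550 + A(-1*25, o(w, -8)) = 4550 + (-14/3 - 2/((-1*25))) = 4550 + (-14/3 - 2/(-25)) = 4550 + (-14/3 - 2*(-1/25)) = 4550 + (-14/3 + 2/25) = 4550 - 344/75 = 340906/75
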